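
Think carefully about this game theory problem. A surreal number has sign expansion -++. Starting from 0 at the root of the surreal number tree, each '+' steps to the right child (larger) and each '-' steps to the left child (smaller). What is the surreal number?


Sign expansion: -++
Rule: track bounds (lo, hi), initially (-inf, +inf). On '+', the current value becomes lo and we move to the simplest number in (value, hi): value + 1 if hi = +inf, otherwise the midpoint (value + hi)/2. On '-', the current value becomes hi and we move to value - 1 if lo = -inf, otherwise the midpoint (lo + value)/2.
Start at 0.
Step 1: sign = -, move left. Bounds: (-inf, 0). Value = -1
Step 2: sign = +, move right. Bounds: (-1, 0). Value = -1/2
Step 3: sign = +, move right. Bounds: (-1/2, 0). Value = -1/4
The surreal number with sign expansion -++ is -1/4.

-1/4


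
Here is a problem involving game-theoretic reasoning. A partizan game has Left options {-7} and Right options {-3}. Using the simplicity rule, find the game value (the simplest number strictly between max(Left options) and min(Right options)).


Left options: {-7}, max = -7
Right options: {-3}, min = -3
All options are numbers and max(Left) < min(Right), so by the simplicity theorem the value is the simplest (earliest-born) number strictly between -7 and -3.
Integers -6 through -4 all lie strictly between -7 and -3.
Among integers, the simplest (lowest birthday = smallest |n|; 0 is born on day 0, +-n on day n) is -4.
No non-integer in the interval can be simpler: if x is a non-integer in the interval, then floor(x) or ceil(x) also lies in the interval (the interval contains an integer), and both are proper prefixes of x's sign expansion, i.e. born earlier. So the game value is -4.
Game value = -4

-4


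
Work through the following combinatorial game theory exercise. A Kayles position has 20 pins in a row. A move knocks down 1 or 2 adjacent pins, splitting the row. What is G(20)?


Kayles: a move removes 1 or 2 adjacent pins from a contiguous row.
Removing pins from a row of k leaves two independent rows (a, b) with a + b = k - 1 (one pin) or a + b = k - 2 (two pins); an end removal gives a = 0.
By Sprague-Grundy, G(k) = mex{ G(a) XOR G(b) } over all these splits. G(0) = 0.
G(1): splits (0,0):0^0=0 -> mex({0}) = 1
G(2): splits (0,1):0^1=1 (0,0):0^0=0 -> mex({0, 1}) = 2
G(3): splits (0,2):0^2=2 (1,1):1^1=0 (0,1):0^1=1 -> mex({0, 1, 2}) = 3
G(4): splits (0,3):0^3=3 (1,2):1^2=3 (0,2):0^2=2 (1,1):1^1=0 -> mex({0, 2, 3}) = 1
G(5): splits (0,4):0^1=1 (1,3):1^3=2 (2,2):2^2=0 (0,3):0^3=3 (1,2):1^2=3 -> mex({0, 1, 2, 3}) = 4
G(6) = mex({0, 1, 2, 4}) = 3
G(7) = mex({0, 1, 3, 4, 5}) = 2
G(8) = mex({0, 2, 3, 5, 6}) = 1
G(9) = mex({0, 1, 2, 3, 6, 7}) = 4
G(10) = mex({0, 1, 3, 4, 5, 7}) = 2
G(11) = mex({0, 1, 2, 3, 4, 5}) = 6
G(12) = mex({0, 1, 2, 3, 5, 6, 7}) = 4
G(13) = mex({0, 2, 3, 4, 6, 7}) = 1
G(14) = mex({0, 1, 4, 5, 6, 7}) = 2
G(15) = mex({0, 1, 2, 3, 4, 5, 6}) = 7
G(16) = mex({0, 2, 3, 5, 6, 7}) = 1
G(17) = mex({0, 1, 2, 3, 5, 6, 7}) = 4
G(18) = mex({0, 1, 2, 4, 5, 6}) = 3
G(19) = mex({0, 1, 3, 4, 5, 7}) = 2
G(20) = mex({0, 2, 3, 4, 5, 6, 7}) = 1
Therefore G(20) = 1.

1


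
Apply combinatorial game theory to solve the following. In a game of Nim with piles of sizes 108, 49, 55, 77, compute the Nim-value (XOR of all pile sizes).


We need the XOR (exclusive or) of all pile sizes.
After XOR-ing pile 1 (size 108): 0 XOR 108 = 108
After XOR-ing pile 2 (size 49): 108 XOR 49 = 93
After XOR-ing pile 3 (size 55): 93 XOR 55 = 106
After XOR-ing pile 4 (size 77): 106 XOR 77 = 39
The Nim-value of this position is 39.

39


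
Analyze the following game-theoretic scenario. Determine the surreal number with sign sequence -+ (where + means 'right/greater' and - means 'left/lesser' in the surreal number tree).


Sign expansion: -+
Rule: track bounds (lo, hi), initially (-inf, +inf). On '+', the current value becomes lo and we move to the simplest number in (value, hi): value + 1 if hi = +inf, otherwise the midpoint (value + hi)/2. On '-', the current value becomes hi and we move to value - 1 if lo = -inf, otherwise the midpoint (lo + value)/2.
Start at 0.
Step 1: sign = -, move left. Bounds: (-inf, 0). Value = -1
Step 2: sign = +, move right. Bounds: (-1, 0). Value = -1/2
The surreal number with sign expansion -+ is -1/2.

-1/2


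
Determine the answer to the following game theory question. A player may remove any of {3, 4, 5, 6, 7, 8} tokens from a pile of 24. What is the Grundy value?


The subtraction set is S = {3, 4, 5, 6, 7, 8}.
G(k) = mex{ G(k - s) : s in S, s <= k }. We compute iteratively: G(0) = 0.
G(1) = mex({}) = 0
G(2) = mex({}) = 0
G(3) = mex({0}) = 1
G(4) = mex({0}) = 1
G(5) = mex({0}) = 1
G(6) = mex({0, 1}) = 2
G(7) = mex({0, 1}) = 2
G(8) = mex({0, 1}) = 2
G(9) = mex({0, 1, 2}) = 3
G(10) = mex({0, 1, 2}) = 3
G(11) = mex({1, 2}) = 0
G(12) = mex({1, 2, 3}) = 0
G(13) = mex({1, 2, 3}) = 0
G(14) = mex({0, 2, 3}) = 1
G(15) = mex({0, 2, 3}) = 1
G(16) = mex({0, 2, 3}) = 1
G(17) = mex({0, 1, 3}) = 2
G(18) = mex({0, 1, 3}) = 2
Observe that G(11)..G(18) = 0, 0, 0, 1, 1, 1, 2, 2 repeats G(0)..G(7) = 0, 0, 0, 1, 1, 1, 2, 2.
For k >= max(S) = 8, G(k) is determined by the previous 8 values G(k-8)..G(k-1); a window of 8 consecutive values has recurred shifted by 11, so by induction G(k + 11) = G(k) for all k >= 0: the sequence is periodic from the start with period 11.
One period: G(0..10) = 0, 0, 0, 1, 1, 1, 2, 2, 2, 3, 3.
24 mod 11 = 2, so G(24) = G(2) = 0.

0


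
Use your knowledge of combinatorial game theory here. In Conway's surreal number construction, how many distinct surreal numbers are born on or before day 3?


Day 0: {|} = 0 is born. Count = 1.
Day n: the number of surreal numbers born by day n is 2^(n+1) - 1.
By day 0: 2^1 - 1 = 1
By day 1: 2^2 - 1 = 3
By day 2: 2^3 - 1 = 7
By day 3: 2^4 - 1 = 15
By day 3: 15 surreal numbers.

15


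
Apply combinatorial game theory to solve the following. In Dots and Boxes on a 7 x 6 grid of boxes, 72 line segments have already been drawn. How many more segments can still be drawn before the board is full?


Grid: 7 x 6 boxes, i.e. 8 rows and 7 columns of dots.
Horizontal edges: (rows + 1) * cols = 8 * 6 = 48
Vertical edges: rows * (cols + 1) = 7 * 7 = 49
Total edges: 48 + 49 = 97
Edges drawn: 72
Remaining: 97 - 72 = 25

25


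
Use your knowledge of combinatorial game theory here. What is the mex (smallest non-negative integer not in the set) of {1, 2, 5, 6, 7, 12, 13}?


Set = {1, 2, 5, 6, 7, 12, 13}
0 is NOT in the set. This is the mex.
mex = 0

0


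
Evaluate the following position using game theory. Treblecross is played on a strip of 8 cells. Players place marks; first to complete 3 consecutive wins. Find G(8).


Treblecross: place X on empty cells; 3-in-a-row wins.
Playing within two cells of an existing X lets the opponent win at once, so sensible play treats the cells i-2..i+2 around each X as dead. The player left with no safe cell loses, so this is a normal-play take-away game on strips of safe cells.
Placing X at cell i (0-indexed) of a strip of k safe cells leaves independent strips of sizes max(0, i-2) and max(0, k-i-3). Hence G(k) = mex{ G(max(0,i-2)) XOR G(max(0,k-i-3)) : 0 <= i < k }, with G(0) = 0.
G(1): splits (0,0):0^0=0 -> mex({0}) = 1
G(2): splits (0,0):0^0=0 -> mex({0}) = 1
G(3): splits (0,0):0^0=0 -> mex({0}) = 1
G(4): splits (0,1):0^1=1 (0,0):0^0=0 -> mex({0, 1}) = 2
G(5): splits (0,2):0^1=1 (0,1):0^1=1 (0,0):0^0=0 -> mex({0, 1}) = 2
G(6) = mex({1}) = 0
G(7) = mex({0, 1, 2}) = 3
G(8) = mex({0, 1, 2}) = 3
Therefore G(8) = 3.

3


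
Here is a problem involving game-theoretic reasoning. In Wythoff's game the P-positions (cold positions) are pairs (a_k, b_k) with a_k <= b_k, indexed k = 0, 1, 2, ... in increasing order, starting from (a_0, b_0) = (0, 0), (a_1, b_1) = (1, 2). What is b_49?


By Wythoff's theorem, a_k = floor(k * phi) and b_k = floor(k * phi^2) = a_k + k, where phi = (1 + sqrt(5))/2 is the golden ratio.
phi = (1 + sqrt(5))/2 = 1.618034
phi^2 = phi + 1 = 2.618034
k = 49
k * phi^2 = 49 * 2.618034 = 128.283665
b_49 = floor(k * phi^2) = 128 (check: a_49 + k = 79 + 49 = 128)

128


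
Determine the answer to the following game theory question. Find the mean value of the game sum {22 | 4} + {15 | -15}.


G1 = {22 | 4}, G2 = {15 | -15}
Each is a switch {a | b} with numbers a > b; its mean value is (a + b)/2, and mean value is additive over game sums: m(G1 + G2) = m(G1) + m(G2).
Mean of G1 = (22 + (4))/2 = 26/2 = 13
Mean of G2 = (15 + (-15))/2 = 0/2 = 0
Mean of G1 + G2 = 13 + 0 = 13

13


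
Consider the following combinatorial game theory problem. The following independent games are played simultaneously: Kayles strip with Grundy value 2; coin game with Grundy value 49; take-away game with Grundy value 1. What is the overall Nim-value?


By the Sprague-Grundy theorem, the Grundy value of a sum of games is the XOR of individual Grundy values.
Kayles strip: Grundy value = 2. Running XOR: 0 XOR 2 = 2
coin game: Grundy value = 49. Running XOR: 2 XOR 49 = 51
take-away game: Grundy value = 1. Running XOR: 51 XOR 1 = 50
The combined Grundy value is 50.

50


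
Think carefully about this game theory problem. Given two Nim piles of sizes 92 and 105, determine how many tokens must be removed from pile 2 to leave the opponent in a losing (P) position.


Piles: 92 and 105
Current XOR: 92 XOR 105 = 53 (non-zero, so this is an N-position).
To make the XOR zero, we need to find a move that balances the piles.
For pile 2 (size 105): target = 105 XOR 53 = 92
We reduce pile 2 from 105 to 92.
Tokens removed: 105 - 92 = 13
Verification: 92 XOR 92 = 0

13


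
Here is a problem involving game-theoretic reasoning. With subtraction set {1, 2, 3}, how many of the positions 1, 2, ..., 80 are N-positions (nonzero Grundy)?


Subtraction set S = {1, 2, 3}, so G(n) = n mod 4.
G(n) = 0 when n is a multiple of 4.
Multiples of 4 in [1, 80]: 20
N-positions (nonzero Grundy) = 80 - 20 = 60

60


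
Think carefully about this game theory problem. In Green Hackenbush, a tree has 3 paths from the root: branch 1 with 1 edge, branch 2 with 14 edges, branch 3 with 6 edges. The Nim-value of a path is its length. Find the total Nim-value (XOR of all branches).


The tree has 3 branches from the ground vertex.
In Green Hackenbush, the Nim-value of a simple path of length k is k.
Branch 1: length 1, Nim-value = 1
Branch 2: length 14, Nim-value = 14
Branch 3: length 6, Nim-value = 6
Total Nim-value = XOR of all branch values:
0 XOR 1 = 1
1 XOR 14 = 15
15 XOR 6 = 9
Nim-value of the tree = 9

9


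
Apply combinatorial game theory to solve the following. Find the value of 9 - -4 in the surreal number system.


x = 9, y = -4
x - y = 9 - -4 = 13

13


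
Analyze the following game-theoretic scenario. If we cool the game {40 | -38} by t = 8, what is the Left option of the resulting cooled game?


Original game: {40 | -38} (a switch {a | b} with a > b).
Cooling by t (for t below the temperature (a - b)/2 = 39) taxes each move by t: {a | b} cooled by t is {a - t | b + t}.
Cooling amount: t = 8
Cooled Left option: 40 - 8 = 32
Cooled Right option: -38 + 8 = -30
Cooled game: {32 | -30}
Left option = 32

32


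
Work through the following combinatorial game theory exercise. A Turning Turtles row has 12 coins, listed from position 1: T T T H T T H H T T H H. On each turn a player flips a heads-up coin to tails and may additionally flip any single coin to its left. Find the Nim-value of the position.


Coins: T T T H T T H H T T H H
Key fact: a single head at position k behaves exactly like a Nim heap of size k (turning it to T and optionally flipping a coin at j < k corresponds to moving the heap from k to j, or to 0), and heads combine as a disjunctive sum (two heads at the same place would cancel, matching j XOR j = 0). So the Nim-value is the XOR of the 1-indexed positions of the heads.
Face-up positions (1-indexed): [4, 7, 8, 11, 12]
XOR 0 with 4: 0 XOR 4 = 4
XOR 4 with 7: 4 XOR 7 = 3
XOR 3 with 8: 3 XOR 8 = 11
XOR 11 with 11: 11 XOR 11 = 0
XOR 0 with 12: 0 XOR 12 = 12
Nim-value = 12

12


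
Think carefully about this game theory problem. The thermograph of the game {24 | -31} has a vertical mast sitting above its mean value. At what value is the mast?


Game = {24 | -31}, a switch {a | b} with numbers a > b.
Its thermograph has left wall a - t and right wall b + t, which meet at t = (a - b)/2, where both equal (a + b)/2. So the mast (mean value) is at (a + b)/2.
Mean = (24 + (-31))/2 = -7/2 = -7/2

-7/2


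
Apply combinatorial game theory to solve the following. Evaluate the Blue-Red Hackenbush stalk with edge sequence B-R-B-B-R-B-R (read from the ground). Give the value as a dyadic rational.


Edges (from ground): B-R-B-B-R-B-R
By Berlekamp's sign-expansion rule, a Blue-Red Hackenbush stalk has the value of the surreal number whose sign sequence is the edge sequence with B -> + and R -> -.
Sign sequence: +-++-+-
Trace the sign expansion in the surreal number tree, starting from 0:
Edge 1: B (sign +) -> bounds (0, +inf), value = 1
Edge 2: R (sign -) -> bounds (0, 1), value = 1/2
Edge 3: B (sign +) -> bounds (1/2, 1), value = 3/4
Edge 4: B (sign +) -> bounds (3/4, 1), value = 7/8
Edge 5: R (sign -) -> bounds (3/4, 7/8), value = 13/16
Edge 6: B (sign +) -> bounds (13/16, 7/8), value = 27/32
Edge 7: R (sign -) -> bounds (13/16, 27/32), value = 53/64
Game value = 53/64

53/64


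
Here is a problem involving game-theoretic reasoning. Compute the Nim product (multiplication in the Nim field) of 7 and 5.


Nim multiplication is bilinear over XOR: (u XOR v) * w = (u*w) XOR (v*w).
So we split each operand into its bit components and XOR the pairwise Nim products.
7 = 1 + 2 + 4 (as XOR of powers of 2).
5 = 1 + 4 (as XOR of powers of 2).
Using the standard Nim-product table on single bits:
  2*2 = 3,   2*4 = 8,   2*8 = 12,
  4*4 = 6,   4*8 = 11,  8*8 = 13,
and  1*x = x (identity), k*l = l*k (commutative).
Pairwise Nim products:
  1 * 1 = 1
  1 * 4 = 4
  2 * 1 = 2
  2 * 4 = 8
  4 * 1 = 4
  4 * 4 = 6
XOR them: 1 XOR 4 XOR 2 XOR 8 XOR 4 XOR 6 = 13.
Result: 7 * 5 = 13 (in Nim).

13


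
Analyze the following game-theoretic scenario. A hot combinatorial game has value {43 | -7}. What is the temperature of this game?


The game is {43 | -7}, a switch {a | b} with numbers a > b.
Cooling {a | b} by t gives {a - t | b + t}, which stops being hot when a - t = b + t, i.e. at t = (a - b)/2. So the temperature of a switch is (a - b)/2.
Temperature = (Left option - Right option) / 2
= (43 - (-7)) / 2
= 50 / 2
= 25

25


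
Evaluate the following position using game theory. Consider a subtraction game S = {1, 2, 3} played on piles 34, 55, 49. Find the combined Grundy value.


Subtraction set: {1, 2, 3}
For this subtraction set, G(n) = n mod 4 (period = max + 1 = 4).
Pile 1 (size 34): G(34) = 34 mod 4 = 2
Pile 2 (size 55): G(55) = 55 mod 4 = 3
Pile 3 (size 49): G(49) = 49 mod 4 = 1
Total Grundy value = XOR of all: 2 XOR 3 XOR 1 = 0

0


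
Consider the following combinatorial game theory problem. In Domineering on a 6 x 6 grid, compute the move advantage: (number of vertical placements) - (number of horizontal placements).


Board is 6 x 6 (rows x cols).
Left (vertical) placements: (rows-1) * cols = 5 * 6 = 30
Right (horizontal) placements: rows * (cols-1) = 6 * 5 = 30
Advantage = Left - Right = 30 - 30 = 0

0


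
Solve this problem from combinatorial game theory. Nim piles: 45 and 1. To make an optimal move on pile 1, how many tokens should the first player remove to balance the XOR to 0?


Piles: 45 and 1
Current XOR: 45 XOR 1 = 44 (non-zero, so this is an N-position).
To make the XOR zero, we need to find a move that balances the piles.
For pile 1 (size 45): target = 45 XOR 44 = 1
We reduce pile 1 from 45 to 1.
Tokens removed: 45 - 1 = 44
Verification: 1 XOR 1 = 0

44


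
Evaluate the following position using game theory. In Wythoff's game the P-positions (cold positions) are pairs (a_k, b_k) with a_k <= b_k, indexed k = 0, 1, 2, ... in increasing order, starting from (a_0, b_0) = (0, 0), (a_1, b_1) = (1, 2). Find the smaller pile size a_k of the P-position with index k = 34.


By Wythoff's theorem, a_k = floor(k * phi) and b_k = floor(k * phi^2) = a_k + k, where phi = (1 + sqrt(5))/2 is the golden ratio.
phi = (1 + sqrt(5))/2 = 1.618034
k = 34
k * phi = 34 * 1.618034 = 55.013156
a_34 = floor(k * phi) = 55

55


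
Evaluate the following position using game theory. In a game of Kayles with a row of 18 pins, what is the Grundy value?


Kayles: a move removes 1 or 2 adjacent pins from a contiguous row.
Removing pins from a row of k leaves two independent rows (a, b) with a + b = k - 1 (one pin) or a + b = k - 2 (two pins); an end removal gives a = 0.
By Sprague-Grundy, G(k) = mex{ G(a) XOR G(b) } over all these splits. G(0) = 0.
G(1): splits (0,0):0^0=0 -> mex({0}) = 1
G(2): splits (0,1):0^1=1 (0,0):0^0=0 -> mex({0, 1}) = 2
G(3): splits (0,2):0^2=2 (1,1):1^1=0 (0,1):0^1=1 -> mex({0, 1, 2}) = 3
G(4): splits (0,3):0^3=3 (1,2):1^2=3 (0,2):0^2=2 (1,1):1^1=0 -> mex({0, 2, 3}) = 1
G(5): splits (0,4):0^1=1 (1,3):1^3=2 (2,2):2^2=0 (0,3):0^3=3 (1,2):1^2=3 -> mex({0, 1, 2, 3}) = 4
G(6) = mex({0, 1, 2, 4}) = 3
G(7) = mex({0, 1, 3, 4, 5}) = 2
G(8) = mex({0, 2, 3, 5, 6}) = 1
G(9) = mex({0, 1, 2, 3, 6, 7}) = 4
G(10) = mex({0, 1, 3, 4, 5, 7}) = 2
G(11) = mex({0, 1, 2, 3, 4, 5}) = 6
G(12) = mex({0, 1, 2, 3, 5, 6, 7}) = 4
G(13) = mex({0, 2, 3, 4, 6, 7}) = 1
G(14) = mex({0, 1, 4, 5, 6, 7}) = 2
G(15) = mex({0, 1, 2, 3, 4, 5, 6}) = 7
G(16) = mex({0, 2, 3, 5, 6, 7}) = 1
G(17) = mex({0, 1, 2, 3, 5, 6, 7}) = 4
G(18) = mex({0, 1, 2, 4, 5, 6}) = 3
Therefore G(18) = 3.

3


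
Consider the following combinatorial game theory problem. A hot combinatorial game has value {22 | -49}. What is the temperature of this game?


The game is {22 | -49}, a switch {a | b} with numbers a > b.
Cooling {a | b} by t gives {a - t | b + t}, which stops being hot when a - t = b + t, i.e. at t = (a - b)/2. So the temperature of a switch is (a - b)/2.
Temperature = (Left option - Right option) / 2
= (22 - (-49)) / 2
= 71 / 2
= 71/2

71/2


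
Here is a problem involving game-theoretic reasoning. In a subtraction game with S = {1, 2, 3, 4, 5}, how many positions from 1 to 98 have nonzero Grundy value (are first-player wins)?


Subtraction set S = {1, 2, 3, 4, 5}, so G(n) = n mod 6.
G(n) = 0 when n is a multiple of 6.
Multiples of 6 in [1, 98]: 16
N-positions (nonzero Grundy) = 98 - 16 = 82

82


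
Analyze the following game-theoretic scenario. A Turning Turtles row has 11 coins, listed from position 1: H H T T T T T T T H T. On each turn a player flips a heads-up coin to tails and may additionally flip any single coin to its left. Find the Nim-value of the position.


Coins: H H T T T T T T T H T
Key fact: a single head at position k behaves exactly like a Nim heap of size k (turning it to T and optionally flipping a coin at j < k corresponds to moving the heap from k to j, or to 0), and heads combine as a disjunctive sum (two heads at the same place would cancel, matching j XOR j = 0). So the Nim-value is the XOR of the 1-indexed positions of the heads.
Face-up positions (1-indexed): [1, 2, 10]
XOR 0 with 1: 0 XOR 1 = 1
XOR 1 with 2: 1 XOR 2 = 3
XOR 3 with 10: 3 XOR 10 = 9
Nim-value = 9

9


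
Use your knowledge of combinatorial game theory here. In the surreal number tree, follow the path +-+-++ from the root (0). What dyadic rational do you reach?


Sign expansion: +-+-++
Rule: track bounds (lo, hi), initially (-inf, +inf). On '+', the current value becomes lo and we move to the simplest number in (value, hi): value + 1 if hi = +inf, otherwise the midpoint (value + hi)/2. On '-', the current value becomes hi and we move to value - 1 if lo = -inf, otherwise the midpoint (lo + value)/2.
Start at 0.
Step 1: sign = +, move right. Bounds: (0, +inf). Value = 1
Step 2: sign = -, move left. Bounds: (0, 1). Value = 1/2
Step 3: sign = +, move right. Bounds: (1/2, 1). Value = 3/4
Step 4: sign = -, move left. Bounds: (1/2, 3/4). Value = 5/8
Step 5: sign = +, move right. Bounds: (5/8, 3/4). Value = 11/16
Step 6: sign = +, move right. Bounds: (11/16, 3/4). Value = 23/32
The surreal number with sign expansion +-+-++ is 23/32.

23/32


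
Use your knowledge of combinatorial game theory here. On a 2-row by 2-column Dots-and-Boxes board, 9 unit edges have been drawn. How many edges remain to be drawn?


Grid: 2 x 2 boxes, i.e. 3 rows and 3 columns of dots.
Horizontal edges: (rows + 1) * cols = 3 * 2 = 6
Vertical edges: rows * (cols + 1) = 2 * 3 = 6
Total edges: 6 + 6 = 12
Edges drawn: 9
Remaining: 12 - 9 = 3

3


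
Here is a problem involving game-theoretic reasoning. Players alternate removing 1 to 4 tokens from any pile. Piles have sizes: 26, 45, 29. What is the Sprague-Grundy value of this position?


Subtraction set: {1, 2, 3, 4}
For this subtraction set, G(n) = n mod 5 (period = max + 1 = 5).
Pile 1 (size 26): G(26) = 26 mod 5 = 1
Pile 2 (size 45): G(45) = 45 mod 5 = 0
Pile 3 (size 29): G(29) = 29 mod 5 = 4
Total Grundy value = XOR of all: 1 XOR 0 XOR 4 = 5

5


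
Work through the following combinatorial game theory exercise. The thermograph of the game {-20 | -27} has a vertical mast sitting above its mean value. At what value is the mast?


Game = {-20 | -27}, a switch {a | b} with numbers a > b.
Its thermograph has left wall a - t and right wall b + t, which meet at t = (a - b)/2, where both equal (a + b)/2. So the mast (mean value) is at (a + b)/2.
Mean = (-20 + (-27))/2 = -47/2 = -47/2

-47/2


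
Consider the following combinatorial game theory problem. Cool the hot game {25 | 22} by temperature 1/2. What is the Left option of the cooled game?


Original game: {25 | 22} (a switch {a | b} with a > b).
Cooling by t (for t below the temperature (a - b)/2 = 3/2) taxes each move by t: {a | b} cooled by t is {a - t | b + t}.
Cooling amount: t = 1/2
Cooled Left option: 25 - 1/2 = 49/2
Cooled Right option: 22 + 1/2 = 45/2
Cooled game: {49/2 | 45/2}
Left option = 49/2

49/2


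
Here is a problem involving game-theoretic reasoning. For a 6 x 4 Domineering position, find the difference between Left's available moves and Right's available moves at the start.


Board is 6 x 4 (rows x cols).
Left (vertical) placements: (rows-1) * cols = 5 * 4 = 20
Right (horizontal) placements: rows * (cols-1) = 6 * 3 = 18
Advantage = Left - Right = 20 - 18 = 2

2


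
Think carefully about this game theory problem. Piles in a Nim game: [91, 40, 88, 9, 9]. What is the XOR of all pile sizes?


We need the XOR (exclusive or) of all pile sizes.
After XOR-ing pile 1 (size 91): 0 XOR 91 = 91
After XOR-ing pile 2 (size 40): 91 XOR 40 = 115
After XOR-ing pile 3 (size 88): 115 XOR 88 = 43
After XOR-ing pile 4 (size 9): 43 XOR 9 = 34
After XOR-ing pile 5 (size 9): 34 XOR 9 = 43
The Nim-value of this position is 43.

43


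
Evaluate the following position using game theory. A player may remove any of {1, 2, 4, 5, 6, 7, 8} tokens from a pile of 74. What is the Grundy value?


The subtraction set is S = {1, 2, 4, 5, 6, 7, 8}.
G(k) = mex{ G(k - s) : s in S, s <= k }. We compute iteratively: G(0) = 0.
G(1) = mex({0}) = 1
G(2) = mex({0, 1}) = 2
G(3) = mex({1, 2}) = 0
G(4) = mex({0, 2}) = 1
G(5) = mex({0, 1}) = 2
G(6) = mex({0, 1, 2}) = 3
G(7) = mex({0, 1, 2, 3}) = 4
G(8) = mex({0, 1, 2, 3, 4}) = 5
G(9) = mex({0, 1, 2, 4, 5}) = 3
G(10) = mex({0, 1, 2, 3, 5}) = 4
G(11) = mex({0, 1, 2, 3, 4}) = 5
G(12) = mex({1, 2, 3, 4, 5}) = 0
G(13) = mex({0, 2, 3, 4, 5}) = 1
G(14) = mex({0, 1, 3, 4, 5}) = 2
G(15) = mex({1, 2, 3, 4, 5}) = 0
G(16) = mex({0, 2, 3, 4, 5}) = 1
G(17) = mex({0, 1, 3, 4, 5}) = 2
G(18) = mex({0, 1, 2, 4, 5}) = 3
G(19) = mex({0, 1, 2, 3, 5}) = 4
Observe that G(12)..G(19) = 0, 1, 2, 0, 1, 2, 3, 4 repeats G(0)..G(7) = 0, 1, 2, 0, 1, 2, 3, 4.
For k >= max(S) = 8, G(k) is determined by the previous 8 values G(k-8)..G(k-1); a window of 8 consecutive values has recurred shifted by 12, so by induction G(k + 12) = G(k) for all k >= 0: the sequence is periodic from the start with period 12.
One period: G(0..11) = 0, 1, 2, 0, 1, 2, 3, 4, 5, 3, 4, 5.
74 mod 12 = 2, so G(74) = G(2) = 2.

2


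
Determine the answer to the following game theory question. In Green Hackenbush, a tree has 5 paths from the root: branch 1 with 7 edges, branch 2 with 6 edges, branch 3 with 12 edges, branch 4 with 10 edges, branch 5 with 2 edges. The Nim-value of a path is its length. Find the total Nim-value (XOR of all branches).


The tree has 5 branches from the ground vertex.
In Green Hackenbush, the Nim-value of a simple path of length k is k.
Branch 1: length 7, Nim-value = 7
Branch 2: length 6, Nim-value = 6
Branch 3: length 12, Nim-value = 12
Branch 4: length 10, Nim-value = 10
Branch 5: length 2, Nim-value = 2
Total Nim-value = XOR of all branch values:
0 XOR 7 = 7
7 XOR 6 = 1
1 XOR 12 = 13
13 XOR 10 = 7
7 XOR 2 = 5
Nim-value of the tree = 5

5


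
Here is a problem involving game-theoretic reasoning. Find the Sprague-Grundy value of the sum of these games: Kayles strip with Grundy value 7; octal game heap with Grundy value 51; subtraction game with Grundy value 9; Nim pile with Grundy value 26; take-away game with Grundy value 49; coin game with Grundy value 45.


By the Sprague-Grundy theorem, the Grundy value of a sum of games is the XOR of individual Grundy values.
Kayles strip: Grundy value = 7. Running XOR: 0 XOR 7 = 7
octal game heap: Grundy value = 51. Running XOR: 7 XOR 51 = 52
subtraction game: Grundy value = 9. Running XOR: 52 XOR 9 = 61
Nim pile: Grundy value = 26. Running XOR: 61 XOR 26 = 39
take-away game: Grundy value = 49. Running XOR: 39 XOR 49 = 22
coin game: Grundy value = 45. Running XOR: 22 XOR 45 = 59
The combined Grundy value is 59.

59


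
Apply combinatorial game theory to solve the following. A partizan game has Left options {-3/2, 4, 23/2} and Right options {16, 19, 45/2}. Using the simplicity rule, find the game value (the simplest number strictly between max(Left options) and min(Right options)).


Left options: {-3/2, 4, 23/2}, max = 23/2
Right options: {16, 19, 45/2}, min = 16
All options are numbers and max(Left) < min(Right), so by the simplicity theorem the value is the simplest (earliest-born) number strictly between 23/2 and 16.
Integers 12 through 15 all lie strictly between 23/2 and 16.
Among integers, the simplest (lowest birthday = smallest |n|; 0 is born on day 0, +-n on day n) is 12.
No non-integer in the interval can be simpler: if x is a non-integer in the interval, then floor(x) or ceil(x) also lies in the interval (the interval contains an integer), and both are proper prefixes of x's sign expansion, i.e. born earlier. So the game value is 12.
Game value = 12

12


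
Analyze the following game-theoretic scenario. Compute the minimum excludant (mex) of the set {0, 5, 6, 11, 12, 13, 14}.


Set = {0, 5, 6, 11, 12, 13, 14}
0 is in the set.
1 is NOT in the set. This is the mex.
mex = 1

1


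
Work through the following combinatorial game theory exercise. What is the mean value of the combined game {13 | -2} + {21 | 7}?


G1 = {13 | -2}, G2 = {21 | 7}
Each is a switch {a | b} with numbers a > b; its mean value is (a + b)/2, and mean value is additive over game sums: m(G1 + G2) = m(G1) + m(G2).
Mean of G1 = (13 + (-2))/2 = 11/2 = 11/2
Mean of G2 = (21 + (7))/2 = 28/2 = 14
Mean of G1 + G2 = 11/2 + 14 = 39/2

39/2


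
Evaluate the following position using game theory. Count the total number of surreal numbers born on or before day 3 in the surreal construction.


Day 0: {|} = 0 is born. Count = 1.
Day n: the number of surreal numbers born by day n is 2^(n+1) - 1.
By day 0: 2^1 - 1 = 1
By day 1: 2^2 - 1 = 3
By day 2: 2^3 - 1 = 7
By day 3: 2^4 - 1 = 15
By day 3: 15 surreal numbers.

15


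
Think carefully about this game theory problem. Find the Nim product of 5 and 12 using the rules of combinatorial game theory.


Nim multiplication is bilinear over XOR: (u XOR v) * w = (u*w) XOR (v*w).
So we split each operand into its bit components and XOR the pairwise Nim products.
5 = 1 + 4 (as XOR of powers of 2).
12 = 4 + 8 (as XOR of powers of 2).
Using the standard Nim-product table on single bits:
  2*2 = 3,   2*4 = 8,   2*8 = 12,
  4*4 = 6,   4*8 = 11,  8*8 = 13,
and  1*x = x (identity), k*l = l*k (commutative).
Pairwise Nim products:
  1 * 4 = 4
  1 * 8 = 8
  4 * 4 = 6
  4 * 8 = 11
XOR them: 4 XOR 8 XOR 6 XOR 11 = 1.
Result: 5 * 12 = 1 (in Nim).

1


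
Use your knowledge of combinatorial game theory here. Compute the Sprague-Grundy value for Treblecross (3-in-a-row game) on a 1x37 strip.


Treblecross: place X on empty cells; 3-in-a-row wins.
Playing within two cells of an existing X lets the opponent win at once, so sensible play treats the cells i-2..i+2 around each X as dead. The player left with no safe cell loses, so this is a normal-play take-away game on strips of safe cells.
Placing X at cell i (0-indexed) of a strip of k safe cells leaves independent strips of sizes max(0, i-2) and max(0, k-i-3). Hence G(k) = mex{ G(max(0,i-2)) XOR G(max(0,k-i-3)) : 0 <= i < k }, with G(0) = 0.
G(1): splits (0,0):0^0=0 -> mex({0}) = 1
G(2): splits (0,0):0^0=0 -> mex({0}) = 1
G(3): splits (0,0):0^0=0 -> mex({0}) = 1
G(4): splits (0,1):0^1=1 (0,0):0^0=0 -> mex({0, 1}) = 2
G(5): splits (0,2):0^1=1 (0,1):0^1=1 (0,0):0^0=0 -> mex({0, 1}) = 2
G(6) = mex({1}) = 0
G(7) = mex({0, 1, 2}) = 3
G(8) = mex({0, 1, 2}) = 3
G(9) = mex({0, 2}) = 1
G(10) = mex({0, 2, 3}) = 1
G(11) = mex({0, 3}) = 1
G(12) = mex({1, 3}) = 0
G(13) = mex({0, 1, 2, 3}) = 4
G(14) = mex({0, 1, 2}) = 3
G(15) = mex({0, 1, 2}) = 3
G(16) = mex({0, 1, 2, 4}) = 3
G(17) = mex({0, 1, 3, 4}) = 2
G(18) = mex({0, 1, 3, 4}) = 2
G(19) = mex({0, 1, 3, 5}) = 2
G(20) = mex({0, 1, 2, 3, 5}) = 4
G(21) = mex({0, 1, 2, 3, 5}) = 4
G(22) = mex({1, 2, 6}) = 0
G(23) = mex({0, 1, 2, 3, 4, 6}) = 5
G(24) = mex({0, 1, 2, 3, 4}) = 5
G(25) = mex({0, 1, 3, 4, 7}) = 2
G(26) = mex({0, 1, 3, 4, 5, 7}) = 2
G(27) = mex({0, 1, 3, 5}) = 2
G(28) = mex({0, 1, 2, 5}) = 3
G(29) = mex({0, 1, 2, 4, 5, 6}) = 3
G(30) = mex({1, 2, 4, 6}) = 0
G(31) = mex({0, 1, 2, 3, 4, 6}) = 5
G(32) = mex({1, 2, 3, 4, 7}) = 0
G(33) = mex({0, 3, 7}) = 1
G(34) = mex({0, 2, 3, 5, 7}) = 1
G(35) = mex({0, 2, 3, 5, 6}) = 1
G(36) = mex({0, 1, 2, 5, 6}) = 3
G(37) = mex({0, 1, 2, 4, 5, 6}) = 3
Therefore G(37) = 3.

3


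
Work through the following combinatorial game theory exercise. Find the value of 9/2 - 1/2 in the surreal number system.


x = 9/2, y = 1/2
Converting to common denominator: 2
x = 9/2, y = 1/2
x - y = 9/2 - 1/2 = 4

4


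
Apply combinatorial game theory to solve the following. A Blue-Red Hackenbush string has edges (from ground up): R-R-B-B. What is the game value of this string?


Edges (from ground): R-R-B-B
By Berlekamp's sign-expansion rule, a Blue-Red Hackenbush stalk has the value of the surreal number whose sign sequence is the edge sequence with B -> + and R -> -.
Sign sequence: --++
Trace the sign expansion in the surreal number tree, starting from 0:
Edge 1: R (sign -) -> bounds (-inf, 0), value = -1
Edge 2: R (sign -) -> bounds (-inf, -1), value = -2
Edge 3: B (sign +) -> bounds (-2, -1), value = -3/2
Edge 4: B (sign +) -> bounds (-3/2, -1), value = -5/4
Game value = -5/4

-5/4


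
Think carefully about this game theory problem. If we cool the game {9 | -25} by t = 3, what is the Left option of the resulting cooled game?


Original game: {9 | -25} (a switch {a | b} with a > b).
Cooling by t (for t below the temperature (a - b)/2 = 17) taxes each move by t: {a | b} cooled by t is {a - t | b + t}.
Cooling amount: t = 3
Cooled Left option: 9 - 3 = 6
Cooled Right option: -25 + 3 = -22
Cooled game: {6 | -22}
Left option = 6

6


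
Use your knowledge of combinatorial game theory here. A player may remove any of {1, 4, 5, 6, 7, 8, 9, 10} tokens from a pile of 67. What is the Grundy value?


The subtraction set is S = {1, 4, 5, 6, 7, 8, 9, 10}.
G(k) = mex{ G(k - s) : s in S, s <= k }. We compute iteratively: G(0) = 0.
G(1) = mex({0}) = 1
G(2) = mex({1}) = 0
G(3) = mex({0}) = 1
G(4) = mex({0, 1}) = 2
G(5) = mex({0, 1, 2}) = 3
G(6) = mex({0, 1, 3}) = 2
G(7) = mex({0, 1, 2}) = 3
G(8) = mex({0, 1, 2, 3}) = 4
G(9) = mex({0, 1, 2, 3, 4}) = 5
G(10) = mex({0, 1, 2, 3, 5}) = 4
G(11) = mex({0, 1, 2, 3, 4}) = 5
G(12) = mex({0, 1, 2, 3, 4, 5}) = 6
G(13) = mex({1, 2, 3, 4, 5, 6}) = 0
G(14) = mex({0, 2, 3, 4, 5}) = 1
G(15) = mex({1, 2, 3, 4, 5}) = 0
G(16) = mex({0, 2, 3, 4, 5, 6}) = 1
G(17) = mex({0, 1, 3, 4, 5, 6}) = 2
G(18) = mex({0, 1, 2, 4, 5, 6}) = 3
G(19) = mex({0, 1, 3, 4, 5, 6}) = 2
G(20) = mex({0, 1, 2, 4, 5, 6}) = 3
G(21) = mex({0, 1, 2, 3, 5, 6}) = 4
G(22) = mex({0, 1, 2, 3, 4, 6}) = 5
Observe that G(13)..G(22) = 0, 1, 0, 1, 2, 3, 2, 3, 4, 5 repeats G(0)..G(9) = 0, 1, 0, 1, 2, 3, 2, 3, 4, 5.
For k >= max(S) = 10, G(k) is determined by the previous 10 values G(k-10)..G(k-1); a window of 10 consecutive values has recurred shifted by 13, so by induction G(k + 13) = G(k) for all k >= 0: the sequence is periodic from the start with period 13.
One period: G(0..12) = 0, 1, 0, 1, 2, 3, 2, 3, 4, 5, 4, 5, 6.
67 mod 13 = 2, so G(67) = G(2) = 0.

0


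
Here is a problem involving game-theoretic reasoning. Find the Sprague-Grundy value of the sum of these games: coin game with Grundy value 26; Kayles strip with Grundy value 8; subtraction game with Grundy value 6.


By the Sprague-Grundy theorem, the Grundy value of a sum of games is the XOR of individual Grundy values.
coin game: Grundy value = 26. Running XOR: 0 XOR 26 = 26
Kayles strip: Grundy value = 8. Running XOR: 26 XOR 8 = 18
subtraction game: Grundy value = 6. Running XOR: 18 XOR 6 = 20
The combined Grundy value is 20.

20


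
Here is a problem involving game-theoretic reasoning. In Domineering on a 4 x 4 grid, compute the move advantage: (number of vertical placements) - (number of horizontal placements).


Board is 4 x 4 (rows x cols).
Left (vertical) placements: (rows-1) * cols = 3 * 4 = 12
Right (horizontal) placements: rows * (cols-1) = 4 * 3 = 12
Advantage = Left - Right = 12 - 12 = 0

0


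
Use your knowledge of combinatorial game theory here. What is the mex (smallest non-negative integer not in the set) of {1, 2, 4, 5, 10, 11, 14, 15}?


Set = {1, 2, 4, 5, 10, 11, 14, 15}
0 is NOT in the set. This is the mex.
mex = 0

0


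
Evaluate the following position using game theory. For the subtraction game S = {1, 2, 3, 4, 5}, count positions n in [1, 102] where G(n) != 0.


Subtraction set S = {1, 2, 3, 4, 5}, so G(n) = n mod 6.
G(n) = 0 when n is a multiple of 6.
Multiples of 6 in [1, 102]: 17
N-positions (nonzero Grundy) = 102 - 17 = 85

85


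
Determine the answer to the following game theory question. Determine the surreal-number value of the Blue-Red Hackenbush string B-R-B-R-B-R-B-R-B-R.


Edges (from ground): B-R-B-R-B-R-B-R-B-R
By Berlekamp's sign-expansion rule, a Blue-Red Hackenbush stalk has the value of the surreal number whose sign sequence is the edge sequence with B -> + and R -> -.
Sign sequence: +-+-+-+-+-
Trace the sign expansion in the surreal number tree, starting from 0:
Edge 1: B (sign +) -> bounds (0, +inf), value = 1
Edge 2: R (sign -) -> bounds (0, 1), value = 1/2
Edge 3: B (sign +) -> bounds (1/2, 1), value = 3/4
Edge 4: R (sign -) -> bounds (1/2, 3/4), value = 5/8
Edge 5: B (sign +) -> bounds (5/8, 3/4), value = 11/16
Edge 6: R (sign -) -> bounds (5/8, 11/16), value = 21/32
Edge 7: B (sign +) -> bounds (21/32, 11/16), value = 43/64
Edge 8: R (sign -) -> bounds (21/32, 43/64), value = 85/128
Edge 9: B (sign +) -> bounds (85/128, 43/64), value = 171/256
Edge 10: R (sign -) -> bounds (85/128, 171/256), value = 341/512
Game value = 341/512

341/512


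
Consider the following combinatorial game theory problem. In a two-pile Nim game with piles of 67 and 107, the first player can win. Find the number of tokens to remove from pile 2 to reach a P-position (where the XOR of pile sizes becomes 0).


Piles: 67 and 107
Current XOR: 67 XOR 107 = 40 (non-zero, so this is an N-position).
To make the XOR zero, we need to find a move that balances the piles.
For pile 2 (size 107): target = 107 XOR 40 = 67
We reduce pile 2 from 107 to 67.
Tokens removed: 107 - 67 = 40
Verification: 67 XOR 67 = 0

40


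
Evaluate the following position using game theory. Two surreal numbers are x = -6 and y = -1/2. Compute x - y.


x = -6, y = -1/2
Converting to common denominator: 2
x = -12/2, y = -1/2
x - y = -6 - -1/2 = -11/2

-11/2


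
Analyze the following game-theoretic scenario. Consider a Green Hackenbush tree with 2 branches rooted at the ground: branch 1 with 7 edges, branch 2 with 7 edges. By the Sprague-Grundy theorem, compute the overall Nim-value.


The tree has 2 branches from the ground vertex.
In Green Hackenbush, the Nim-value of a simple path of length k is k.
Branch 1: length 7, Nim-value = 7
Branch 2: length 7, Nim-value = 7
Total Nim-value = XOR of all branch values:
0 XOR 7 = 7
7 XOR 7 = 0
Nim-value of the tree = 0

0


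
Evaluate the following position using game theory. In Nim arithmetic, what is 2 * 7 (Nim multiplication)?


Nim multiplication is bilinear over XOR: (u XOR v) * w = (u*w) XOR (v*w).
So we split each operand into its bit components and XOR the pairwise Nim products.
2 = 2 (as XOR of powers of 2).
7 = 1 + 2 + 4 (as XOR of powers of 2).
Using the standard Nim-product table on single bits:
  2*2 = 3,   2*4 = 8,   2*8 = 12,
  4*4 = 6,   4*8 = 11,  8*8 = 13,
and  1*x = x (identity), k*l = l*k (commutative).
Pairwise Nim products:
  2 * 1 = 2
  2 * 2 = 3
  2 * 4 = 8
XOR them: 2 XOR 3 XOR 8 = 9.
Result: 2 * 7 = 9 (in Nim).

9


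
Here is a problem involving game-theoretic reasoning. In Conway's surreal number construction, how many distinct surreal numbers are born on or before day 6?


Day 0: {|} = 0 is born. Count = 1.
Day n: the number of surreal numbers born by day n is 2^(n+1) - 1.
By day 0: 2^1 - 1 = 1
By day 1: 2^2 - 1 = 3
By day 2: 2^3 - 1 = 7
By day 3: 2^4 - 1 = 15
By day 4: 2^5 - 1 = 31
By day 5: 2^6 - 1 = 63
By day 6: 2^7 - 1 = 127
By day 6: 127 surreal numbers.

127


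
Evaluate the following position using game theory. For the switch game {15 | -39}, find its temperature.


The game is {15 | -39}, a switch {a | b} with numbers a > b.
Cooling {a | b} by t gives {a - t | b + t}, which stops being hot when a - t = b + t, i.e. at t = (a - b)/2. So the temperature of a switch is (a - b)/2.
Temperature = (Left option - Right option) / 2
= (15 - (-39)) / 2
= 54 / 2
= 27

27


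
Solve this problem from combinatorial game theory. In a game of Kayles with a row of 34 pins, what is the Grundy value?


Kayles: a move removes 1 or 2 adjacent pins from a contiguous row.
Removing pins from a row of k leaves two independent rows (a, b) with a + b = k - 1 (one pin) or a + b = k - 2 (two pins); an end removal gives a = 0.
By Sprague-Grundy, G(k) = mex{ G(a) XOR G(b) } over all these splits. G(0) = 0.
G(1): splits (0,0):0^0=0 -> mex({0}) = 1
G(2): splits (0,1):0^1=1 (0,0):0^0=0 -> mex({0, 1}) = 2
G(3): splits (0,2):0^2=2 (1,1):1^1=0 (0,1):0^1=1 -> mex({0, 1, 2}) = 3
G(4): splits (0,3):0^3=3 (1,2):1^2=3 (0,2):0^2=2 (1,1):1^1=0 -> mex({0, 2, 3}) = 1
G(5): splits (0,4):0^1=1 (1,3):1^3=2 (2,2):2^2=0 (0,3):0^3=3 (1,2):1^2=3 -> mex({0, 1, 2, 3}) = 4
G(6) = mex({0, 1, 2, 4}) = 3
G(7) = mex({0, 1, 3, 4, 5}) = 2
G(8) = mex({0, 2, 3, 5, 6}) = 1
G(9) = mex({0, 1, 2, 3, 6, 7}) = 4
G(10) = mex({0, 1, 3, 4, 5, 7}) = 2
G(11) = mex({0, 1, 2, 3, 4, 5}) = 6
G(12) = mex({0, 1, 2, 3, 5, 6, 7}) = 4
G(13) = mex({0, 2, 3, 4, 6, 7}) = 1
G(14) = mex({0, 1, 4, 5, 6, 7}) = 2
G(15) = mex({0, 1, 2, 3, 4, 5, 6}) = 7
G(16) = mex({0, 2, 3, 5, 6, 7}) = 1
G(17) = mex({0, 1, 2, 3, 5, 6, 7}) = 4
G(18) = mex({0, 1, 2, 4, 5, 6}) = 3
G(19) = mex({0, 1, 3, 4, 5, 7}) = 2
G(20) = mex({0, 2, 3, 4, 5, 6, 7}) = 1
G(21) = mex({0, 1, 2, 3, 5, 6, 7}) = 4
G(22) = mex({0, 1, 2, 3, 4, 5, 7}) = 6
G(23) = mex({0, 1, 2, 3, 4, 5, 6}) = 7
G(24) = mex({0, 1, 2, 3, 5, 6, 7}) = 4
G(25) = mex({0, 2, 3, 4, 6, 7}) = 1
G(26) = mex({0, 1, 3, 4, 5, 6, 7}) = 2
G(27) = mex({0, 1, 2, 3, 4, 5, 6, 7}) = 8
G(28) = mex({0, 1, 2, 3, 4, 6, 7, 8}) = 5
G(29) = mex({0, 1, 2, 3, 5, 6, 7, 8, 9}) = 4
G(30) = mex({0, 1, 2, 3, 4, 5, 6, 9, 10}) = 7
G(31) = mex({0, 1, 3, 4, 5, 7, 10, 11}) = 2
G(32) = mex({0, 2, 3, 4, 5, 6, 7, 9, 11}) = 1
G(33) = mex({0, 1, 2, 3, 4, 5, 6, 7, 9, 12}) = 8
G(34) = mex({0, 1, 2, 3, 4, 5, 7, 8, 11, 12}) = 6
Therefore G(34) = 6.

6
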